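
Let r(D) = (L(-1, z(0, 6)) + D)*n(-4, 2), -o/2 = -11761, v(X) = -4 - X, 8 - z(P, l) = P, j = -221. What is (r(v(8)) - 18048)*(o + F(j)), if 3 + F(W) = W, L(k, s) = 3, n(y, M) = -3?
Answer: -419853258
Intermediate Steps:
z(P, l) = 8 - P
F(W) = -3 + W
o = 23522 (o = -2*(-11761) = 23522)
r(D) = -9 - 3*D (r(D) = (3 + D)*(-3) = -9 - 3*D)
(r(v(8)) - 18048)*(o + F(j)) = ((-9 - 3*(-4 - 1*8)) - 18048)*(23522 + (-3 - 221)) = ((-9 - 3*(-4 - 8)) - 18048)*(23522 - 224) = ((-9 - 3*(-12)) - 18048)*23298 = ((-9 + 36) - 18048)*23298 = (27 - 18048)*23298 = -18021*23298 = -419853258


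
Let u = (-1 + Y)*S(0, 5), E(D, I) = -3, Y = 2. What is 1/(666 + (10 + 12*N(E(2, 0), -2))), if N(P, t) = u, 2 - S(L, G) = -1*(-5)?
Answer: 1/640 ≈ 0.0015625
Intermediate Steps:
S(L, G) = -3 (S(L, G) = 2 - (-1)*(-5) = 2 - 1*5 = 2 - 5 = -3)
u = -3 (u = (-1 + 2)*(-3) = 1*(-3) = -3)
N(P, t) = -3
1/(666 + (10 + 12*N(E(2, 0), -2))) = 1/(666 + (10 + 12*(-3))) = 1/(666 + (10 - 36)) = 1/(666 - 26) = 1/640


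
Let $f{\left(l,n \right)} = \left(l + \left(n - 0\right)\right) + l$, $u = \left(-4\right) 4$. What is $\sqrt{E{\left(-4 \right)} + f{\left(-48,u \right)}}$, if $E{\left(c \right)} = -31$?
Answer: $i \sqrt{143} \approx 11.958 i$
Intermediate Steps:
$u = -16$
$f{\left(l,n \right)} = n + 2 l$ ($f{\left(l,n \right)} = \left(l + \left(n + 0\right)\right) + l = \left(l + n\right) + l = n + 2 l$)
$\sqrt{E{\left(-4 \right)} + f{\left(-48,u \right)}} = \sqrt{-31 + \left(-16 + 2 \left(-48\right)\right)} = \sqrt{-31 - 112} = \sqrt{-143} = i \sqrt{143}$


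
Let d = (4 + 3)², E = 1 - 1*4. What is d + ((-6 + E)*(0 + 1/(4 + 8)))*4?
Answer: 46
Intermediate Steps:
E = -3 (E = 1 - 4 = -3)
d = 49 (d = 7² = 49)
d + ((-6 + E)*(0 + 1/(4 + 8)))*4 = 49 + ((-6 - 3)*(0 + 1/(4 + 8)))*4 = 49 - 9*(0 + 1/12)*4 = 49 - 9*1/12*4 = 49 - ¾*4 = 49 - 3 = 46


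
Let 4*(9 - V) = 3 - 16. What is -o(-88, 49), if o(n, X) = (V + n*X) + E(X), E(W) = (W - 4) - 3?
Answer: 17031/4 ≈ 4257.8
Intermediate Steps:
V = 49/4 (V = 9 - (3 - 16)/4 = 9 - ¼*(-13) = 9 + 13/4 = 49/4 ≈ 12.250)
E(W) = -7 + W (E(W) = (-4 + W) - 3 = -7 + W)
o(n, X) = 21/4 + X + X*n (o(n, X) = (49/4 + n*X) + (-7 + X) = (49/4 + X*n) + (-7 + X) = 21/4 + X + X*n)
-o(-88, 49) = -(21/4 + 49 + 49*(-88)) = -(21/4 + 49 - 4312) = -1*(-17031/4) = 17031/4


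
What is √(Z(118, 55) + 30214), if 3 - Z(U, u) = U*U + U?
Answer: 5*√647 ≈ 127.18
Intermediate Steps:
Z(U, u) = 3 - U - U² (Z(U, u) = 3 - (U*U + U) = 3 - (U² + U) = 3 - (U + U²) = 3 + (-U - U²) = 3 - U - U²)
√(Z(118, 55) + 30214) = √((3 - 1*118 - 1*118²) + 30214) = √((3 - 118 - 1*13924) + 30214) = √((3 - 118 - 13924) + 30214) = √(-14039 + 30214) = √16175 = 5*√647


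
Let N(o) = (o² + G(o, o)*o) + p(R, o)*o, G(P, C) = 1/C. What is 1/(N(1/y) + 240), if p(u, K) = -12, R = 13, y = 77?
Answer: 5929/1427966 ≈ 0.0041521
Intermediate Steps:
N(o) = 1 + o² - 12*o (N(o) = (o² + o/o) - 12*o = (o² + 1) - 12*o = (1 + o²) - 12*o = 1 + o² - 12*o)
1/(N(1/y) + 240) = 1/((1 + (-12 + 1/77)/77) + 240) = 1/((1 + (1/77)*(-923/77)) + 240) = 1/((1 - 923/5929) + 240) = 1/(5006/5929 + 240) = 1/(1427966/5929) = 5929/1427966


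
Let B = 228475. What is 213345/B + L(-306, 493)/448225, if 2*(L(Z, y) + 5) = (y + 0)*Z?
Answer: 3135671179/4096328275 ≈ 0.76548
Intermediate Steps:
L(Z, y) = -5 + Z*y/2 (L(Z, y) = -5 + ((y + 0)*Z)/2 = -5 + (y*Z)/2 = -5 + (Z*y)/2 = -5 + Z*y/2)
213345/B + L(-306, 493)/448225 = 213345/228475 + (-5 + (½)*(-306)*493)/448225 = 213345*(1/228475) + (-5 - 75429)*(1/448225) = 42669/45695 - 75434*1/448225 = 42669/45695 - 75434/448225 = 3135671179/4096328275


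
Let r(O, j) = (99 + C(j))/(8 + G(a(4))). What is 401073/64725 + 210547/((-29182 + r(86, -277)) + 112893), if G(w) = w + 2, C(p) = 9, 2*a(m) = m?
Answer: 3147032409/361251800 ≈ 8.7115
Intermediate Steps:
a(m) = m/2
G(w) = 2 + w
r(O, j) = 9 (r(O, j) = (99 + 9)/(8 + (2 + (½)*4)) = 108/(8 + (2 + 2)) = 108/(8 + 4) = 108/12 = 108*(1/12) = 9)
401073/64725 + 210547/((-29182 + r(86, -277)) + 112893) = 401073/64725 + 210547/((-29182 + 9) + 112893) = 401073*(1/64725) + 210547/(-29173 + 112893) = 133691/21575 + 210547/83720 = 3147032409/361251800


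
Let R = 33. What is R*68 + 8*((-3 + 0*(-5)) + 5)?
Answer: 2260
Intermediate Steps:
R*68 + 8*((-3 + 0*(-5)) + 5) = 33*68 + 8*((-3 + 0*(-5)) + 5) = 2244 + 8*((-3 + 0) + 5) = 2244 + 8*(-3 + 5) = 2244 + 8*2 = 2244 + 16 = 2260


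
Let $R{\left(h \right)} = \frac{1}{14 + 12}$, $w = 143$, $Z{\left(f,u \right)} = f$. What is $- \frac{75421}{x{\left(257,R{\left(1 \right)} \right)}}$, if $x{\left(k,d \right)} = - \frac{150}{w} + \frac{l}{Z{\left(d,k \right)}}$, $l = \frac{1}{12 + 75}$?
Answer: $\frac{938312661}{9332} \approx 1.0055 \cdot 10^{5}$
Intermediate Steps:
$l = \frac{1}{87} \approx 0.011494$
$R{\left(h \right)} = \frac{1}{26}$
$x{\left(k,d \right)} = - \frac{150}{143} + \frac{1}{87 d}$
$- \frac{75421}{x{\left(257,R{\left(1 \right)} \right)}} = - \frac{75421}{\frac{1}{12441} \frac{1}{\frac{1}{26}} \left(143 - \frac{6525}{13}\right)} = - \frac{75421}{\frac{1}{12441} \cdot 26 \left(143 - \frac{6525}{13}\right)} = - \frac{75421}{\frac{1}{12441} \cdot 26 \left(- \frac{4666}{13}\right)} = - \frac{75421}{- \frac{9332}{12441}} = \left(-75421\right) \left(- \frac{12441}{9332}\right) = \frac{938312661}{9332}$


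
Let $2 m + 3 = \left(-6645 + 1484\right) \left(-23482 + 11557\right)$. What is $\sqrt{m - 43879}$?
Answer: $\sqrt{30728582} \approx 5543.3$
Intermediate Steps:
$m = 30772461$ ($m = - \frac{3}{2} + \frac{\left(-6645 + 1484\right) \left(-23482 + 11557\right)}{2} = - \frac{3}{2} + \frac{\left(-5161\right) \left(-11925\right)}{2} = - \frac{3}{2} + \frac{1}{2} \cdot 61544925 = - \frac{3}{2} + \frac{61544925}{2} = 30772461$)
$\sqrt{m - 43879} = \sqrt{30772461 - 43879} = \sqrt{30728582}$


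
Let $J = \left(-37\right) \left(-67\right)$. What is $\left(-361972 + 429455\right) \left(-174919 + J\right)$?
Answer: $-11636768520$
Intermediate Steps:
$J = 2479$
$\left(-361972 + 429455\right) \left(-174919 + J\right) = \left(-361972 + 429455\right) \left(-174919 + 2479\right) = 67483 \left(-172440\right) = -11636768520$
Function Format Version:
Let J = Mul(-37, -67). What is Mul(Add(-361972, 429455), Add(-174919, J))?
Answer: -11636768520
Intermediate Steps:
J = 2479
Mul(Add(-361972, 429455), Add(-174919, J)) = Mul(Add(-361972, 429455), Add(-174919, 2479)) = Mul(67483, -172440) = -11636768520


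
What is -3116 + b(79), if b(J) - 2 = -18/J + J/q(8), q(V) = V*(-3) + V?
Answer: -3942625/1264 ≈ -3119.2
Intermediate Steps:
q(V) = -2*V (q(V) = -3*V + V = -2*V)
b(J) = 2 - 18/J - J/16 (b(J) = 2 + (-18/J + J/((-2*8))) = 2 + (-18/J + J/(-16)) = 2 + (-18/J + J*(-1/16)) = 2 + (-18/J - J/16) = 2 - 18/J - J/16)
-3116 + b(79) = -3116 + (2 - 18/79 - 1/16*79) = -3116 + (2 - 18*1/79 - 79/16) = -3116 + (2 - 18/79 - 79/16) = -3116 - 4001/1264 = -3942625/1264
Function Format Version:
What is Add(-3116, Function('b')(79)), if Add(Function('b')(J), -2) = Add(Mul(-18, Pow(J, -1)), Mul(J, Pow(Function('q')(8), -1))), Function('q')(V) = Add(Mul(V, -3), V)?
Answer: Rational(-3942625, 1264) ≈ -3119.2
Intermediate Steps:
Function('q')(V) = Mul(-2, V) (Function('q')(V) = Add(Mul(-3, V), V) = Mul(-2, V))
Function('b')(J) = Add(2, Mul(-18, Pow(J, -1)), Mul(Rational(-1, 16), J)) (Function('b')(J) = Add(2, Add(Mul(-18, Pow(J, -1)), Mul(J, Pow(Mul(-2, 8), -1)))) = Add(2, Add(Mul(-18, Pow(J, -1)), Mul(J, Pow(-16, -1)))) = Add(2, Add(Mul(-18, Pow(J, -1)), Mul(J, Rational(-1, 16)))) = Add(2, Add(Mul(-18, Pow(J, -1)), Mul(Rational(-1, 16), J))) = Add(2, Mul(-18, Pow(J, -1)), Mul(Rational(-1, 16), J)))
Add(-3116, Function('b')(79)) = Add(-3116, Add(2, Mul(-18, Pow(79, -1)), Mul(Rational(-1, 16), 79))) = Add(-3116, Add(2, Mul(-18, Rational(1, 79)), Rational(-79, 16))) = Add(-3116, Add(2, Rational(-18, 79), Rational(-79, 16))) = Add(-3116, Rational(-4001, 1264)) = Rational(-3942625, 1264)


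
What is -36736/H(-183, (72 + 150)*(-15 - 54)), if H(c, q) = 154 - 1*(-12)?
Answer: -18368/83 ≈ -221.30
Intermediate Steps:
H(c, q) = 166 (H(c, q) = 154 + 12 = 166)
-36736/H(-183, (72 + 150)*(-15 - 54)) = -36736/166 = -36736*1/166 = -18368/83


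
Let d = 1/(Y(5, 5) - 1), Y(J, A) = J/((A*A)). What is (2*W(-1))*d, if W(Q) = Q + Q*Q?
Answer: 0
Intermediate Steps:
Y(J, A) = J/A² (Y(J, A) = J/(A²) = J/A²)
W(Q) = Q + Q²
d = -5/4 (d = 1/(5/5² - 1) = 1/(5*(1/25) - 1) = 1/(⅕ - 1) = 1/(-⅘) = -5/4 ≈ -1.2500)
(2*W(-1))*d = (2*(-(1 - 1)))*(-5/4) = (2*(-1*0))*(-5/4) = (2*0)*(-5/4) = 0*(-5/4) = 0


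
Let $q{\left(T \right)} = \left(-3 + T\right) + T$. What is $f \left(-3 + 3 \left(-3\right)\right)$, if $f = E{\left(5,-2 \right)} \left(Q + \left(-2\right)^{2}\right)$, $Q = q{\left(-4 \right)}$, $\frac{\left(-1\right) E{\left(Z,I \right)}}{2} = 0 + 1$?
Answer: $-168$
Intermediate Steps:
$E{\left(Z,I \right)} = -2$ ($E{\left(Z,I \right)} = - 2 \left(0 + 1\right) = \left(-2\right) 1 = -2$)
$q{\left(T \right)} = -3 + 2 T$
$Q = -11$ ($Q = -3 + 2 \left(-4\right) = -3 - 8 = -11$)
$f = 14$ ($f = - 2 \left(-11 + \left(-2\right)^{2}\right) = - 2 \left(-11 + 4\right) = \left(-2\right) \left(-7\right) = 14$)
$f \left(-3 + 3 \left(-3\right)\right) = 14 \left(-3 + 3 \left(-3\right)\right) = 14 \left(-3 - 9\right) = 14 \left(-12\right) = -168$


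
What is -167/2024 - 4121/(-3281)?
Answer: 7792977/6640744 ≈ 1.1735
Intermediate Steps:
-167/2024 - 4121/(-3281) = -167*1/2024 - 4121*(-1/3281) = -167/2024 + 4121/3281 = 7792977/6640744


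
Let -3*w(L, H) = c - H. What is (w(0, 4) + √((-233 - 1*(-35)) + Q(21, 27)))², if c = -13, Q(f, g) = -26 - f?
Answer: -1916/9 + 238*I*√5/3 ≈ -212.89 + 177.39*I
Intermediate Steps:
w(L, H) = 13/3 + H/3 (w(L, H) = -(-13 - H)/3 = 13/3 + H/3)
(w(0, 4) + √((-233 - 1*(-35)) + Q(21, 27)))² = ((13/3 + (⅓)*4) + √((-233 - 1*(-35)) + (-26 - 1*21)))² = ((13/3 + 4/3) + √((-233 + 35) + (-26 - 21)))² = (17/3 + √(-198 - 47))² = (17/3 + √(-245))² = (17/3 + 7*I*√5)²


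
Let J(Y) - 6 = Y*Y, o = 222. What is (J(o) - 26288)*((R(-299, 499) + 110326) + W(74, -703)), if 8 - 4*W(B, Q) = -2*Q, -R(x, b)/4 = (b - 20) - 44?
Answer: 2489655973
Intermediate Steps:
R(x, b) = 256 - 4*b (R(x, b) = -4*((b - 20) - 44) = -4*((-20 + b) - 44) = -4*(-64 + b) = 256 - 4*b)
W(B, Q) = 2 + Q/2 (W(B, Q) = 2 - (-1)*Q/2 = 2 + Q/2)
J(Y) = 6 + Y² (J(Y) = 6 + Y*Y = 6 + Y²)
(J(o) - 26288)*((R(-299, 499) + 110326) + W(74, -703)) = ((6 + 222²) - 26288)*(((256 - 4*499) + 110326) + (2 + (½)*(-703))) = ((6 + 49284) - 26288)*(((256 - 1996) + 110326) + (2 - 703/2)) = (49290 - 26288)*((-1740 + 110326) - 699/2) = 23002*(108586 - 699/2) = 23002*(216473/2) = 2489655973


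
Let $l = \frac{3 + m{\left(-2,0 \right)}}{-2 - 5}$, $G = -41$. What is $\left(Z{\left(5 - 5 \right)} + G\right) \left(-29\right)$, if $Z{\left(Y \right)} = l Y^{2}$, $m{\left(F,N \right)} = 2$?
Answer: $1189$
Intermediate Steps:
$l = - \frac{5}{7}$ ($l = \frac{3 + 2}{-2 - 5} = \frac{5}{-7} = 5 \left(- \frac{1}{7}\right) = - \frac{5}{7} \approx -0.71429$)
$Z{\left(Y \right)} = - \frac{5 Y^{2}}{7}$
$\left(Z{\left(5 - 5 \right)} + G\right) \left(-29\right) = \left(- \frac{5 \left(5 - 5\right)^{2}}{7} - 41\right) \left(-29\right) = \left(- \frac{5 \cdot 0^{2}}{7} - 41\right) \left(-29\right) = \left(\left(- \frac{5}{7}\right) 0 - 41\right) \left(-29\right) = \left(0 - 41\right) \left(-29\right) = \left(-41\right) \left(-29\right) = 1189$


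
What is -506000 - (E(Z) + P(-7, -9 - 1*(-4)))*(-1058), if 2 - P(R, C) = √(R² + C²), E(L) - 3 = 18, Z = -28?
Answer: -481666 - 1058*√74 ≈ -4.9077e+5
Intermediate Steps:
E(L) = 21 (E(L) = 3 + 18 = 21)
P(R, C) = 2 - √(C² + R²) (P(R, C) = 2 - √(R² + C²) = 2 - √(C² + R²))
-506000 - (E(Z) + P(-7, -9 - 1*(-4)))*(-1058) = -506000 - (21 + (2 - √((-9 - 1*(-4))² + (-7)²)))*(-1058) = -506000 - (21 + (2 - √((-9 + 4)² + 49)))*(-1058) = -506000 - (21 + (2 - √((-5)² + 49)))*(-1058) = -506000 - (21 + (2 - √(25 + 49)))*(-1058) = -506000 - (21 + (2 - √74))*(-1058) = -506000 - (23 - √74)*(-1058) = -506000 - (-24334 + 1058*√74) = -506000 + (24334 - 1058*√74) = -481666 - 1058*√74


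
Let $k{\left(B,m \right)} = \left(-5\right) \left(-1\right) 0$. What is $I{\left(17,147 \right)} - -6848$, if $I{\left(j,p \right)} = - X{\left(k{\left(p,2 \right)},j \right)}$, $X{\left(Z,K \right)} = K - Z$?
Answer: $6831$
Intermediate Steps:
$k{\left(B,m \right)} = 0$ ($k{\left(B,m \right)} = 5 \cdot 0 = 0$)
$I{\left(j,p \right)} = - j$ ($I{\left(j,p \right)} = - (j - 0) = - (j + 0) = - j$)
$I{\left(17,147 \right)} - -6848 = \left(-1\right) 17 - -6848 = -17 + 6848 = 6831$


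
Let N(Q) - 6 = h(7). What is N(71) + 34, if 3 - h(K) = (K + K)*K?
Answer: -55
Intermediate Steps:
h(K) = 3 - 2*K**2 (h(K) = 3 - (K + K)*K = 3 - 2*K*K = 3 - 2*K**2)
N(Q) = -89 (N(Q) = 6 + (3 - 2*7**2) = 6 + (3 - 2*49) = 6 + (3 - 98) = 6 - 95 = -89)
N(71) + 34 = -89 + 34 = -55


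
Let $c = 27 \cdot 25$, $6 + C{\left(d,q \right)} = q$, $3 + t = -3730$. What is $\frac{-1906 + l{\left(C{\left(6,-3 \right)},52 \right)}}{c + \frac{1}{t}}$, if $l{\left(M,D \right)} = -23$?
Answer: $- \frac{7200957}{2519774} \approx -2.8578$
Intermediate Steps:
$t = -3733$ ($t = -3 - 3730 = -3733$)
$C{\left(d,q \right)} = -6 + q$
$c = 675$
$\frac{-1906 + l{\left(C{\left(6,-3 \right)},52 \right)}}{c + \frac{1}{t}} = \frac{-1906 - 23}{675 + \frac{1}{-3733}} = - \frac{1929}{675 - \frac{1}{3733}} = - \frac{1929}{\frac{2519774}{3733}} = \left(-1929\right) \frac{3733}{2519774} = - \frac{7200957}{2519774}$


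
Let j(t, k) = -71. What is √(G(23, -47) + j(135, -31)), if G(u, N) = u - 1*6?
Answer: 3*I*√6 ≈ 7.3485*I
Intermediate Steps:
G(u, N) = -6 + u (G(u, N) = u - 6 = -6 + u)
√(G(23, -47) + j(135, -31)) = √((-6 + 23) - 71) = √(17 - 71) = √(-54) = 3*I*√6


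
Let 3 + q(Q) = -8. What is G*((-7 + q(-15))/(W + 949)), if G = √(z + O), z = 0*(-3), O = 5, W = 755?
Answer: -3*√5/284 ≈ -0.023620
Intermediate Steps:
q(Q) = -11 (q(Q) = -3 - 8 = -11)
z = 0
G = √5 (G = √(0 + 5) = √5 ≈ 2.2361)
G*((-7 + q(-15))/(W + 949)) = √5*((-7 - 11)/(755 + 949)) = √5*(-18/1704) = √5*(-18*1/1704) = √5*(-3/284) = -3*√5/284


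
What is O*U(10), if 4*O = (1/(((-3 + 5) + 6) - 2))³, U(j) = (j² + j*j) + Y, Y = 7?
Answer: 23/96 ≈ 0.23958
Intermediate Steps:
U(j) = 7 + 2*j² (U(j) = (j² + j*j) + 7 = (j² + j²) + 7 = 2*j² + 7 = 7 + 2*j²)
O = 1/864 (O = (1/(((-3 + 5) + 6) - 2))³/4 = (1/((2 + 6) - 2))³/4 = (1/(8 - 2))³/4 = (1/6)³/4 = (⅙)³/4 = (¼)*(1/216) = 1/864 ≈ 0.0011574)
O*U(10) = (7 + 2*10²)/864 = (7 + 2*100)/864 = (7 + 200)/864 = (1/864)*207 = 23/96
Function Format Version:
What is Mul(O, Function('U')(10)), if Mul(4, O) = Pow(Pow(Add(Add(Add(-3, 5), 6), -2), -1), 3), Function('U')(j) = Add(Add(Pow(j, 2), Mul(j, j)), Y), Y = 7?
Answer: Rational(23, 96) ≈ 0.23958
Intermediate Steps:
Function('U')(j) = Add(7, Mul(2, Pow(j, 2))) (Function('U')(j) = Add(Add(Pow(j, 2), Mul(j, j)), 7) = Add(Add(Pow(j, 2), Pow(j, 2)), 7) = Add(Mul(2, Pow(j, 2)), 7) = Add(7, Mul(2, Pow(j, 2))))
O = Rational(1, 864) (O = Mul(Rational(1, 4), Pow(Pow(Add(Add(Add(-3, 5), 6), -2), -1), 3)) = Mul(Rational(1, 4), Pow(Pow(Add(Add(2, 6), -2), -1), 3)) = Mul(Rational(1, 4), Pow(Pow(Add(8, -2), -1), 3)) = Mul(Rational(1, 4), Pow(Pow(6, -1), 3)) = Mul(Rational(1, 4), Pow(Rational(1, 6), 3)) = Mul(Rational(1, 4), Rational(1, 216)) = Rational(1, 864) ≈ 0.0011574)
Mul(O, Function('U')(10)) = Mul(Rational(1, 864), Add(7, Mul(2, Pow(10, 2)))) = Mul(Rational(1, 864), Add(7, Mul(2, 100))) = Mul(Rational(1, 864), Add(7, 200)) = Mul(Rational(1, 864), 207) = Rational(23, 96)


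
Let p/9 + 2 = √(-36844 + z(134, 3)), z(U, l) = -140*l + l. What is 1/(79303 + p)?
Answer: 79285/6289129366 - 9*I*√37261/6289129366 ≈ 1.2607e-5 - 2.7624e-7*I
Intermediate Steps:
z(U, l) = -139*l
p = -18 + 9*I*√37261 (p = -18 + 9*√(-36844 - 139*3) = -18 + 9*√(-36844 - 417) = -18 + 9*√(-37261) = -18 + 9*(I*√37261) = -18 + 9*I*√37261 ≈ -18.0 + 1737.3*I)
1/(79303 + p) = 1/(79303 + (-18 + 9*I*√37261)) = 1/(79285 + 9*I*√37261)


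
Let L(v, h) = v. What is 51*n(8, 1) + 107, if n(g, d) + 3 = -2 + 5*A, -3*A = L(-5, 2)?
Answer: 277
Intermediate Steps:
A = 5/3 (A = -⅓*(-5) = 5/3 ≈ 1.6667)
n(g, d) = 10/3 (n(g, d) = -3 + (-2 + 5*(5/3)) = -3 + (-2 + 25/3) = -3 + 19/3 = 10/3)
51*n(8, 1) + 107 = 51*(10/3) + 107 = 170 + 107 = 277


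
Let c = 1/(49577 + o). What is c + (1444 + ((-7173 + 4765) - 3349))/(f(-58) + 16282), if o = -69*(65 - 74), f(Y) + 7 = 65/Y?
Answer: -12556286607/47381139230 ≈ -0.26501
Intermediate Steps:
f(Y) = -7 + 65/Y
o = 621 (o = -69*(-9) = 621)
c = 1/50198 (c = 1/(49577 + 621) = 1/50198 ≈ 1.9921e-5)
c + (1444 + ((-7173 + 4765) - 3349))/(f(-58) + 16282) = 1/50198 + (1444 + ((-7173 + 4765) - 3349))/((-7 + 65/(-58)) + 16282) = 1/50198 + (1444 + (-2408 - 3349))/((-7 + 65*(-1/58)) + 16282) = 1/50198 + (1444 - 5757)/((-7 - 65/58) + 16282) = 1/50198 - 4313/(-471/58 + 16282) = 1/50198 - 4313/943885/58 = 1/50198 - 4313*58/943885 = 1/50198 - 250154/943885 = -12556286607/47381139230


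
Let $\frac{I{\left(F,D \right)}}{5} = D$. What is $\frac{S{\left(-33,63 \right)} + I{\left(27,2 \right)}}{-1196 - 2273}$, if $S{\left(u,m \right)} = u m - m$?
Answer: $\frac{2132}{3469} \approx 0.61459$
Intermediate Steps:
$S{\left(u,m \right)} = - m + m u$ ($S{\left(u,m \right)} = m u - m = - m + m u$)
$I{\left(F,D \right)} = 5 D$
$\frac{S{\left(-33,63 \right)} + I{\left(27,2 \right)}}{-1196 - 2273} = \frac{63 \left(-1 - 33\right) + 5 \cdot 2}{-1196 - 2273} = \frac{63 \left(-34\right) + 10}{-3469} = \left(-2142 + 10\right) \left(- \frac{1}{3469}\right) = \left(-2132\right) \left(- \frac{1}{3469}\right) = \frac{2132}{3469}$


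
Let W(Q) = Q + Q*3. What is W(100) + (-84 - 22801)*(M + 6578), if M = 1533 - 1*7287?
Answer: -18856840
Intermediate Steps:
M = -5754 (M = 1533 - 7287 = -5754)
W(Q) = 4*Q (W(Q) = Q + 3*Q = 4*Q)
W(100) + (-84 - 22801)*(M + 6578) = 4*100 + (-84 - 22801)*(-5754 + 6578) = 400 - 22885*824 = 400 - 18857240 = -18856840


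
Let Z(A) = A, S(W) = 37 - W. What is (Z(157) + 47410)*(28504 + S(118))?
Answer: 1351996841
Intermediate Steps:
(Z(157) + 47410)*(28504 + S(118)) = (157 + 47410)*(28504 + (37 - 1*118)) = 47567*(28504 + (37 - 118)) = 47567*(28504 - 81) = 47567*28423 = 1351996841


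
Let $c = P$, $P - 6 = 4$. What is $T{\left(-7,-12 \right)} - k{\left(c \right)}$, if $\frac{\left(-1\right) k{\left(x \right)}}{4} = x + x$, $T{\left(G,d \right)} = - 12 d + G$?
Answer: $217$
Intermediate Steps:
$P = 10$ ($P = 6 + 4 = 10$)
$c = 10$
$T{\left(G,d \right)} = G - 12 d$
$k{\left(x \right)} = - 8 x$ ($k{\left(x \right)} = - 4 \left(x + x\right) = - 4 \cdot 2 x = - 8 x$)
$T{\left(-7,-12 \right)} - k{\left(c \right)} = \left(-7 - -144\right) - \left(-8\right) 10 = \left(-7 + 144\right) - -80 = 137 + 80 = 217$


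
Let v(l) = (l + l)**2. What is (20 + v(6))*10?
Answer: 1640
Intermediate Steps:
v(l) = 4*l**2 (v(l) = (2*l)**2 = 4*l**2)
(20 + v(6))*10 = (20 + 4*6**2)*10 = (20 + 4*36)*10 = (20 + 144)*10 = 164*10 = 1640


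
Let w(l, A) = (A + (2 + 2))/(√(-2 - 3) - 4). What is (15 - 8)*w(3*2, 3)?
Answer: -28/3 - 7*I*√5/3 ≈ -9.3333 - 5.2175*I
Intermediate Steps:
w(l, A) = (4 + A)/(-4 + I*√5) (w(l, A) = (A + 4)/(√(-5) - 4) = (4 + A)/(I*√5 - 4) = (4 + A)/(-4 + I*√5))
(15 - 8)*w(3*2, 3) = (15 - 8)*(-16/21 - 4/21*3 - 4*I*√5/21 - 1/21*I*3*√5) = 7*(-16/21 - 4/7 - 4*I*√5/21 - I*√5/7) = 7*(-4/3 - I*√5/3) = -28/3 - 7*I*√5/3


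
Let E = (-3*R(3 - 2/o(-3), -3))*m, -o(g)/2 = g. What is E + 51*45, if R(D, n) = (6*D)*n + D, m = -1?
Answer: 2159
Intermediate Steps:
o(g) = -2*g
R(D, n) = D + 6*D*n (R(D, n) = 6*D*n + D = D + 6*D*n)
E = -136 (E = -3*(3 - 2/((-2*(-3))))*(1 + 6*(-3))*(-1) = -3*(3 - 2/6)*(1 - 18)*(-1) = -3*(3 - 2*⅙)*(-17)*(-1) = -3*(3 - ⅓)*(-17)*(-1) = -8*(-17)*(-1) = -3*(-136/3)*(-1) = 136*(-1) = -136)
E + 51*45 = -136 + 51*45 = -136 + 2295 = 2159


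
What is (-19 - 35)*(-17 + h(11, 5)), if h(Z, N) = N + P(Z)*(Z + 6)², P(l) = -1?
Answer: 16254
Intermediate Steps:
h(Z, N) = N - (6 + Z)² (h(Z, N) = N - (Z + 6)² = N - (6 + Z)²)
(-19 - 35)*(-17 + h(11, 5)) = (-19 - 35)*(-17 + (5 - (6 + 11)²)) = -54*(-17 + (5 - 1*17²)) = -54*(-17 + (5 - 1*289)) = -54*(-17 + (5 - 289)) = -54*(-17 - 284) = -54*(-301) = 16254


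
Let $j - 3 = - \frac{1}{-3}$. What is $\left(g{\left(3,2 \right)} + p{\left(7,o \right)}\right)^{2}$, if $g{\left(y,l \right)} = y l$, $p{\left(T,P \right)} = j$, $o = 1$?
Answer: $\frac{784}{9} \approx 87.111$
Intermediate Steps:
$j = \frac{10}{3}$ ($j = 3 - \frac{1}{-3} = 3 - - \frac{1}{3} = 3 + \frac{1}{3} = \frac{10}{3} \approx 3.3333$)
$p{\left(T,P \right)} = \frac{10}{3}$
$g{\left(y,l \right)} = l y$
$\left(g{\left(3,2 \right)} + p{\left(7,o \right)}\right)^{2} = \left(2 \cdot 3 + \frac{10}{3}\right)^{2} = \left(6 + \frac{10}{3}\right)^{2} = \left(\frac{28}{3}\right)^{2} = \frac{784}{9}$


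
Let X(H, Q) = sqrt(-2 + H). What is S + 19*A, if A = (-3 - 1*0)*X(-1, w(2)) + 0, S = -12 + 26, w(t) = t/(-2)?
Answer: 14 - 57*I*sqrt(3) ≈ 14.0 - 98.727*I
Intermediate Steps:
w(t) = -t/2 (w(t) = t*(-1/2) = -t/2)
S = 14
A = -3*I*sqrt(3) (A = (-3 - 1*0)*sqrt(-2 - 1) + 0 = (-3 + 0)*sqrt(-3) + 0 = -3*I*sqrt(3) + 0 = -3*I*sqrt(3) ≈ -5.1962*I)
S + 19*A = 14 + 19*(-3*I*sqrt(3)) = 14 - 57*I*sqrt(3)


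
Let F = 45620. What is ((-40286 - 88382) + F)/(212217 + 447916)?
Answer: -83048/660133 ≈ -0.12580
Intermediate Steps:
((-40286 - 88382) + F)/(212217 + 447916) = ((-40286 - 88382) + 45620)/(212217 + 447916) = (-128668 + 45620)/660133 = -83048*1/660133 = -83048/660133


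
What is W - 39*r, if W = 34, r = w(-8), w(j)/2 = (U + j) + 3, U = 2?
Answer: 268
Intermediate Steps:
w(j) = 10 + 2*j (w(j) = 2*((2 + j) + 3) = 2*(5 + j) = 10 + 2*j)
r = -6 (r = 10 + 2*(-8) = 10 - 16 = -6)
W - 39*r = 34 - 39*(-6) = 34 + 234 = 268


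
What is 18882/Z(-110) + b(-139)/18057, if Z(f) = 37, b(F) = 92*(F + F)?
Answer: 340005962/668109 ≈ 508.91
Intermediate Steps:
b(F) = 184*F (b(F) = 92*(2*F) = 184*F)
18882/Z(-110) + b(-139)/18057 = 18882/37 + (184*(-139))/18057 = 18882*(1/37) - 25576*1/18057 = 18882/37 - 25576/18057 = 340005962/668109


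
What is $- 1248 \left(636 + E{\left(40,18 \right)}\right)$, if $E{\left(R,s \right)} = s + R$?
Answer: $-866112$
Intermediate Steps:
$E{\left(R,s \right)} = R + s$
$- 1248 \left(636 + E{\left(40,18 \right)}\right) = - 1248 \left(636 + \left(40 + 18\right)\right) = - 1248 \left(636 + 58\right) = \left(-1248\right) 694 = -866112$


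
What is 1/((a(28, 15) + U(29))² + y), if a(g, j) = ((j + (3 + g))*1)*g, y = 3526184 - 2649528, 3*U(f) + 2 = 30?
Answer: 9/23037568 ≈ 3.9067e-7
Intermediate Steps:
U(f) = 28/3 (U(f) = -⅔ + (⅓)*30 = -⅔ + 10 = 28/3)
y = 876656
a(g, j) = g*(3 + g + j) (a(g, j) = ((3 + g + j)*1)*g = (3 + g + j)*g = g*(3 + g + j))
1/((a(28, 15) + U(29))² + y) = 1/((28*(3 + 28 + 15) + 28/3)² + 876656) = 1/((28*46 + 28/3)² + 876656) = 1/((1288 + 28/3)² + 876656) = 1/((3892/3)² + 876656) = 1/(15147664/9 + 876656) = 1/(23037568/9) = 9/23037568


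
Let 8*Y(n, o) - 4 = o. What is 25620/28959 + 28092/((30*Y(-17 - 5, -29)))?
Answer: -51499324/172375 ≈ -298.76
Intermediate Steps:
Y(n, o) = ½ + o/8
25620/28959 + 28092/((30*Y(-17 - 5, -29))) = 25620/28959 + 28092/((30*(½ + (⅛)*(-29)))) = 25620*(1/28959) + 28092/((30*(½ - 29/8))) = 1220/1379 + 28092/((30*(-25/8))) = 1220/1379 + 28092/(-375/4) = 1220/1379 + 28092*(-4/375) = 1220/1379 - 37456/125 = -51499324/172375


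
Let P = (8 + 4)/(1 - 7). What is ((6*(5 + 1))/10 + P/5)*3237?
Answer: 51792/5 ≈ 10358.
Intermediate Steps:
P = -2 (P = 12/(-6) = 12*(-⅙) = -2)
((6*(5 + 1))/10 + P/5)*3237 = ((6*(5 + 1))/10 - 2/5)*3237 = ((6*6)*(⅒) - 2*⅕)*3237 = (36*(⅒) - ⅖)*3237 = (18/5 - ⅖)*3237 = (16/5)*3237 = 51792/5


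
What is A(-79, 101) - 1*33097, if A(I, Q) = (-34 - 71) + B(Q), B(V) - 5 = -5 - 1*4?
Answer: -33206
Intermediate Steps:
B(V) = -4 (B(V) = 5 + (-5 - 1*4) = 5 + (-5 - 4) = 5 - 9 = -4)
A(I, Q) = -109 (A(I, Q) = (-34 - 71) - 4 = -105 - 4 = -109)
A(-79, 101) - 1*33097 = -109 - 1*33097 = -109 - 33097 = -33206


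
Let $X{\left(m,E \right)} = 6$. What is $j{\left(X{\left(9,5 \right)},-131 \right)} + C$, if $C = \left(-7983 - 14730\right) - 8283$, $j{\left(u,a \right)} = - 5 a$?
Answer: $-30341$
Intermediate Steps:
$C = -30996$ ($C = -22713 - 8283 = -30996$)
$j{\left(X{\left(9,5 \right)},-131 \right)} + C = \left(-5\right) \left(-131\right) - 30996 = 655 - 30996 = -30341$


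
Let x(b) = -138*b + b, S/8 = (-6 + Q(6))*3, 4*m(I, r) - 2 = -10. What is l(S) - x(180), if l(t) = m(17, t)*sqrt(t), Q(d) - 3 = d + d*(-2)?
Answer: 24660 - 12*I*sqrt(6) ≈ 24660.0 - 29.394*I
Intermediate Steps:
Q(d) = 3 - d (Q(d) = 3 + (d + d*(-2)) = 3 + (d - 2*d) = 3 - d)
m(I, r) = -2 (m(I, r) = 1/2 + (1/4)*(-10) = 1/2 - 5/2 = -2)
S = -216 (S = 8*((-6 + (3 - 1*6))*3) = 8*((-6 + (3 - 6))*3) = 8*((-6 - 3)*3) = 8*(-9*3) = 8*(-27) = -216)
x(b) = -137*b
l(t) = -2*sqrt(t)
l(S) - x(180) = -12*I*sqrt(6) - (-137)*180 = -12*I*sqrt(6) - 1*(-24660) = -12*I*sqrt(6) + 24660 = 24660 - 12*I*sqrt(6)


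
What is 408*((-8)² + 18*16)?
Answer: 143616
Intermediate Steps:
408*((-8)² + 18*16) = 408*(64 + 288) = 408*352 = 143616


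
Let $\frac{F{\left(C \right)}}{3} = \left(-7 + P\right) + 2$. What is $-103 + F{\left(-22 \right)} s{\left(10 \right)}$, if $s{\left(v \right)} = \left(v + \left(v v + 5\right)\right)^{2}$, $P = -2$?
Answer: $-277828$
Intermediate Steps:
$s{\left(v \right)} = \left(5 + v + v^{2}\right)^{2}$ ($s{\left(v \right)} = \left(v + \left(v^{2} + 5\right)\right)^{2} = \left(v + \left(5 + v^{2}\right)\right)^{2} = \left(5 + v + v^{2}\right)^{2}$)
$F{\left(C \right)} = -21$ ($F{\left(C \right)} = 3 \left(\left(-7 - 2\right) + 2\right) = 3 \left(-9 + 2\right) = 3 \left(-7\right) = -21$)
$-103 + F{\left(-22 \right)} s{\left(10 \right)} = -103 - 21 \left(5 + 10 + 10^{2}\right)^{2} = -103 - 21 \left(5 + 10 + 100\right)^{2} = -103 - 21 \cdot 115^{2} = -103 - 277725 = -277828$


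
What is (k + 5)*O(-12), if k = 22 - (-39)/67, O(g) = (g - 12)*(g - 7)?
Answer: 842688/67 ≈ 12577.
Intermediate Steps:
O(g) = (-12 + g)*(-7 + g)
k = 1513/67 (k = 22 - (-39)/67 = 22 - 1*(-39/67) = 22 + 39/67 = 1513/67 ≈ 22.582)
(k + 5)*O(-12) = (1513/67 + 5)*(84 + (-12)² - 19*(-12)) = 1848*(84 + 144 + 228)/67 = (1848/67)*456 = 842688/67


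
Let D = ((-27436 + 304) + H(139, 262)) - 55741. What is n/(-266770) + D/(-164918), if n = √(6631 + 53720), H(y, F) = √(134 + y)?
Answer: 82873/164918 - √273/164918 - √60351/266770 ≈ 0.50149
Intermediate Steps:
n = √60351 ≈ 245.66
D = -82873 + √273 (D = ((-27436 + 304) + √(134 + 139)) - 55741 = (-27132 + √273) - 55741 = -82873 + √273 ≈ -82857.)
n/(-266770) + D/(-164918) = √60351/(-266770) + (-82873 + √273)/(-164918) = √60351*(-1/266770) + (-82873 + √273)*(-1/164918) = -√60351/266770 + (82873/164918 - √273/164918) = 82873/164918 - √273/164918 - √60351/266770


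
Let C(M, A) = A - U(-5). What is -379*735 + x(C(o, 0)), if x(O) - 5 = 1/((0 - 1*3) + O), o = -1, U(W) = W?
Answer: -557119/2 ≈ -2.7856e+5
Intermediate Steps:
C(M, A) = 5 + A (C(M, A) = A - 1*(-5) = A + 5 = 5 + A)
x(O) = 5 + 1/(-3 + O) (x(O) = 5 + 1/((0 - 1*3) + O) = 5 + 1/((0 - 3) + O) = 5 + 1/(-3 + O))
-379*735 + x(C(o, 0)) = -379*735 + (-14 + 5*(5 + 0))/(-3 + (5 + 0)) = -278565 + (-14 + 5*5)/(-3 + 5) = -278565 + (-14 + 25)/2 = -278565 + (½)*11 = -278565 + 11/2 = -557119/2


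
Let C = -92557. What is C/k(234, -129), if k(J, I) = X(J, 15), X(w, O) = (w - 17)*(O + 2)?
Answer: -92557/3689 ≈ -25.090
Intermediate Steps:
X(w, O) = (-17 + w)*(2 + O)
k(J, I) = -289 + 17*J (k(J, I) = -34 - 17*15 + 2*J + 15*J = -34 - 255 + 2*J + 15*J = -289 + 17*J)
C/k(234, -129) = -92557/(-289 + 17*234) = -92557/(-289 + 3978) = -92557/3689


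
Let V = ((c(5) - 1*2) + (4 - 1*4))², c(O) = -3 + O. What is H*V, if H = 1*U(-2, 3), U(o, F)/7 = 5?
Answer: 0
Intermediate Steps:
U(o, F) = 35 (U(o, F) = 7*5 = 35)
H = 35 (H = 1*35 = 35)
V = 0 (V = (((-3 + 5) - 1*2) + (4 - 1*4))² = ((2 - 2) + (4 - 4))² = (0 + 0)² = 0² = 0)
H*V = 35*0 = 0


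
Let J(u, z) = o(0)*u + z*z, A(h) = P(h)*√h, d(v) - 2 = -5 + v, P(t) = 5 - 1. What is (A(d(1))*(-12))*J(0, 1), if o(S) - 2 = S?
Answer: -48*I*√2 ≈ -67.882*I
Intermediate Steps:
o(S) = 2 + S
P(t) = 4
d(v) = -3 + v (d(v) = 2 + (-5 + v) = -3 + v)
A(h) = 4*√h
J(u, z) = z² + 2*u (J(u, z) = (2 + 0)*u + z*z = 2*u + z² = z² + 2*u)
(A(d(1))*(-12))*J(0, 1) = ((4*√(-3 + 1))*(-12))*(1² + 2*0) = ((4*√(-2))*(-12))*(1 + 0) = ((4*(I*√2))*(-12))*1 = ((4*I*√2)*(-12))*1 = -48*I*√2*1 = -48*I*√2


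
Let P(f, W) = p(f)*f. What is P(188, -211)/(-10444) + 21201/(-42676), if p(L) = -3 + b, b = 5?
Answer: -59367355/111427036 ≈ -0.53279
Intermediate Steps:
p(L) = 2 (p(L) = -3 + 5 = 2)
P(f, W) = 2*f
P(188, -211)/(-10444) + 21201/(-42676) = (2*188)/(-10444) + 21201/(-42676) = 376*(-1/10444) + 21201*(-1/42676) = -94/2611 - 21201/42676 = -59367355/111427036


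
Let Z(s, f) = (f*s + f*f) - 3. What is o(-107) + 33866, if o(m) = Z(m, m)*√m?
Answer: 33866 + 22895*I*√107 ≈ 33866.0 + 2.3683e+5*I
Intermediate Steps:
Z(s, f) = -3 + f² + f*s (Z(s, f) = (f*s + f²) - 3 = (f² + f*s) - 3 = -3 + f² + f*s)
o(m) = √m*(-3 + 2*m²) (o(m) = (-3 + m² + m*m)*√m = (-3 + m² + m²)*√m = (-3 + 2*m²)*√m = √m*(-3 + 2*m²))
o(-107) + 33866 = √(-107)*(-3 + 2*(-107)²) + 33866 = (I*√107)*(-3 + 2*11449) + 33866 = (I*√107)*(-3 + 22898) + 33866 = (I*√107)*22895 + 33866 = 22895*I*√107 + 33866 = 33866 + 22895*I*√107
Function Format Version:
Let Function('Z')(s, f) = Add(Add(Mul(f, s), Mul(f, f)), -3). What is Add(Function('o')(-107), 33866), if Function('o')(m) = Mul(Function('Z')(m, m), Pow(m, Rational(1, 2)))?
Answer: Add(33866, Mul(22895, I, Pow(107, Rational(1, 2)))) ≈ Add(33866., Mul(2.3683e+5, I))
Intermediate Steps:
Function('Z')(s, f) = Add(-3, Pow(f, 2), Mul(f, s)) (Function('Z')(s, f) = Add(Add(Mul(f, s), Pow(f, 2)), -3) = Add(Add(Pow(f, 2), Mul(f, s)), -3) = Add(-3, Pow(f, 2), Mul(f, s)))
Function('o')(m) = Mul(Pow(m, Rational(1, 2)), Add(-3, Mul(2, Pow(m, 2)))) (Function('o')(m) = Mul(Add(-3, Pow(m, 2), Mul(m, m)), Pow(m, Rational(1, 2))) = Mul(Add(-3, Pow(m, 2), Pow(m, 2)), Pow(m, Rational(1, 2))) = Mul(Add(-3, Mul(2, Pow(m, 2))), Pow(m, Rational(1, 2))) = Mul(Pow(m, Rational(1, 2)), Add(-3, Mul(2, Pow(m, 2)))))
Add(Function('o')(-107), 33866) = Add(Mul(Pow(-107, Rational(1, 2)), Add(-3, Mul(2, Pow(-107, 2)))), 33866) = Add(Mul(Mul(I, Pow(107, Rational(1, 2))), Add(-3, Mul(2, 11449))), 33866) = Add(Mul(Mul(I, Pow(107, Rational(1, 2))), Add(-3, 22898)), 33866) = Add(Mul(Mul(I, Pow(107, Rational(1, 2))), 22895), 33866) = Add(Mul(22895, I, Pow(107, Rational(1, 2))), 33866) = Add(33866, Mul(22895, I, Pow(107, Rational(1, 2))))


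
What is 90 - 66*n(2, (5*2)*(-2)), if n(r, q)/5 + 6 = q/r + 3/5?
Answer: 5172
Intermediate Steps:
n(r, q) = -27 + 5*q/r (n(r, q) = -30 + 5*(q/r + 3/5) = -30 + 5*(q/r + 3*(⅕)) = -30 + 5*(q/r + ⅗) = -30 + 5*(⅗ + q/r) = -30 + (3 + 5*q/r) = -27 + 5*q/r)
90 - 66*n(2, (5*2)*(-2)) = 90 - 66*(-27 + 5*((5*2)*(-2))/2) = 90 - 66*(-27 + 5*(10*(-2))*(½)) = 90 - 66*(-27 + 5*(-20)*(½)) = 90 - 66*(-27 - 50) = 90 - 66*(-77) = 90 + 5082 = 5172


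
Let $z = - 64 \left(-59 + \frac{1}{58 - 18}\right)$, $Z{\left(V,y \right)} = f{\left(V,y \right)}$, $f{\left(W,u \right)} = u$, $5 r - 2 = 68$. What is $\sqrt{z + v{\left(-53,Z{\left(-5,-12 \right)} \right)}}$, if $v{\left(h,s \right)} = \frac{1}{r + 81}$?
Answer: $\frac{3 \sqrt{3784895}}{95} \approx 61.436$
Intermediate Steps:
$r = 14$ ($r = \frac{2}{5} + \frac{1}{5} \cdot 68 = \frac{2}{5} + \frac{68}{5} = 14$)
$Z{\left(V,y \right)} = y$
$v{\left(h,s \right)} = \frac{1}{95}$ ($v{\left(h,s \right)} = \frac{1}{14 + 81} = \frac{1}{95}$)
$z = \frac{18872}{5}$ ($z = - 64 \left(-59 + \frac{1}{40}\right) = \left(-64\right) \left(- \frac{2359}{40}\right) = \frac{18872}{5} \approx 3774.4$)
$\sqrt{z + v{\left(-53,Z{\left(-5,-12 \right)} \right)}} = \sqrt{\frac{18872}{5} + \frac{1}{95}} = \sqrt{\frac{358569}{95}} = \frac{3 \sqrt{3784895}}{95}$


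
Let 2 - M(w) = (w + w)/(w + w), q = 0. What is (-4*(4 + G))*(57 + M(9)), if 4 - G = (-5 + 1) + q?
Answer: -2784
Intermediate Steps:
G = 8 (G = 4 - ((-5 + 1) + 0) = 4 - (-4 + 0) = 4 - 1*(-4) = 4 + 4 = 8)
M(w) = 1 (M(w) = 2 - (w + w)/(w + w) = 2 - 2*w/(2*w) = 2 - 2*w*1/(2*w) = 2 - 1*1 = 2 - 1 = 1)
(-4*(4 + G))*(57 + M(9)) = (-4*(4 + 8))*(57 + 1) = -4*12*58 = -48*58 = -2784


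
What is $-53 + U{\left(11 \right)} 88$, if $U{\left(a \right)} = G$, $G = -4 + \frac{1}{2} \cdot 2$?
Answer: $-317$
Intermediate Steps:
$G = -3$ ($G = -4 + \frac{1}{2} \cdot 2 = -4 + 1 = -3$)
$U{\left(a \right)} = -3$
$-53 + U{\left(11 \right)} 88 = -53 - 264 = -317$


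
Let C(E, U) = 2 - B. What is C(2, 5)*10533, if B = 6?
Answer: -42132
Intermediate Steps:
C(E, U) = -4 (C(E, U) = 2 - 1*6 = 2 - 6 = -4)
C(2, 5)*10533 = -4*10533 = -42132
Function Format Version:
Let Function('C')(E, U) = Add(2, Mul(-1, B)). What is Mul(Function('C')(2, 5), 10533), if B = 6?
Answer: -42132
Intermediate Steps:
Function('C')(E, U) = -4 (Function('C')(E, U) = Add(2, Mul(-1, 6)) = Add(2, -6) = -4)
Mul(Function('C')(2, 5), 10533) = Mul(-4, 10533) = -42132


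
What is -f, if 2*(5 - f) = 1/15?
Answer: -149/30 ≈ -4.9667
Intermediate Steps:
f = 149/30 (f = 5 - ½/15 = 5 - ½*1/15 = 5 - 1/30 = 149/30 ≈ 4.9667)
-f = -1*149/30 = -149/30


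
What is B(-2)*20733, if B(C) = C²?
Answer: 82932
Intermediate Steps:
B(-2)*20733 = (-2)²*20733 = 4*20733 = 82932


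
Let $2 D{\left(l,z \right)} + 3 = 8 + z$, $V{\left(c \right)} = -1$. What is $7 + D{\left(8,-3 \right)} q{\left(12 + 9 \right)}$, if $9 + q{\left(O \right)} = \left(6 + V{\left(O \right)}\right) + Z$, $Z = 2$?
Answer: $5$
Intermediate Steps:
$q{\left(O \right)} = -2$ ($q{\left(O \right)} = -9 + \left(\left(6 - 1\right) + 2\right) = -9 + \left(5 + 2\right) = -9 + 7 = -2$)
$D{\left(l,z \right)} = \frac{5}{2} + \frac{z}{2}$ ($D{\left(l,z \right)} = - \frac{3}{2} + \frac{8 + z}{2} = - \frac{3}{2} + \left(4 + \frac{z}{2}\right) = \frac{5}{2} + \frac{z}{2}$)
$7 + D{\left(8,-3 \right)} q{\left(12 + 9 \right)} = 7 + \left(\frac{5}{2} + \frac{1}{2} \left(-3\right)\right) \left(-2\right) = 7 + \left(\frac{5}{2} - \frac{3}{2}\right) \left(-2\right) = 7 + 1 \left(-2\right) = 7 - 2 = 5$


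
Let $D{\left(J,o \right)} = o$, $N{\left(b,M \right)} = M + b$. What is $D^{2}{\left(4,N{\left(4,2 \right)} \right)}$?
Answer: $36$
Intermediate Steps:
$D^{2}{\left(4,N{\left(4,2 \right)} \right)} = \left(2 + 4\right)^{2} = 6^{2} = 36$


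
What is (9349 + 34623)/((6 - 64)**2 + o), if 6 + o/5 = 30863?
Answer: 43972/157649 ≈ 0.27892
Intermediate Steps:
o = 154285 (o = -30 + 5*30863 = -30 + 154315 = 154285)
(9349 + 34623)/((6 - 64)**2 + o) = (9349 + 34623)/((6 - 64)**2 + 154285) = 43972/((-58)**2 + 154285) = 43972/(3364 + 154285) = 43972/157649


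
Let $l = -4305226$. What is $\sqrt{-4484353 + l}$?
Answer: $i \sqrt{8789579} \approx 2964.7 i$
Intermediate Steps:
$\sqrt{-4484353 + l} = \sqrt{-4484353 - 4305226} = \sqrt{-8789579} = i \sqrt{8789579}$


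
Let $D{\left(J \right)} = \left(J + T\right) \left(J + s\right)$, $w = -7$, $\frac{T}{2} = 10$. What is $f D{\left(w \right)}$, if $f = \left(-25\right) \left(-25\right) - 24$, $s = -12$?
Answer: $-148447$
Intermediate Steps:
$T = 20$ ($T = 2 \cdot 10 = 20$)
$f = 601$ ($f = 625 - 24 = 601$)
$D{\left(J \right)} = \left(-12 + J\right) \left(20 + J\right)$ ($D{\left(J \right)} = \left(J + 20\right) \left(J - 12\right) = \left(20 + J\right) \left(-12 + J\right) = \left(-12 + J\right) \left(20 + J\right)$)
$f D{\left(w \right)} = 601 \left(-240 + \left(-7\right)^{2} + 8 \left(-7\right)\right) = 601 \left(-240 + 49 - 56\right) = 601 \left(-247\right) = -148447$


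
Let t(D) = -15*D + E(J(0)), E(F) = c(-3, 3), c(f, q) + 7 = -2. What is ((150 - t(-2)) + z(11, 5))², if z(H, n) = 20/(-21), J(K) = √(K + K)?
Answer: 7230721/441 ≈ 16396.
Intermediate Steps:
J(K) = √2*√K (J(K) = √(2*K) = √2*√K)
c(f, q) = -9 (c(f, q) = -7 - 2 = -9)
z(H, n) = -20/21 (z(H, n) = 20*(-1/21) = -20/21)
E(F) = -9
t(D) = -9 - 15*D (t(D) = -15*D - 9 = -9 - 15*D)
((150 - t(-2)) + z(11, 5))² = ((150 - (-9 - 15*(-2))) - 20/21)² = ((150 - (-9 + 30)) - 20/21)² = ((150 - 1*21) - 20/21)² = ((150 - 21) - 20/21)² = (129 - 20/21)² = (2689/21)² = 7230721/441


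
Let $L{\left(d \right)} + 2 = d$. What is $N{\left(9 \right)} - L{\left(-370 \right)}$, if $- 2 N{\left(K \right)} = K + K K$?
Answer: $327$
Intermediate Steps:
$N{\left(K \right)} = - \frac{K}{2} - \frac{K^{2}}{2}$ ($N{\left(K \right)} = - \frac{K + K K}{2} = - \frac{K + K^{2}}{2} = - \frac{K}{2} - \frac{K^{2}}{2}$)
$L{\left(d \right)} = -2 + d$
$N{\left(9 \right)} - L{\left(-370 \right)} = \left(- \frac{1}{2}\right) 9 \left(1 + 9\right) - \left(-2 - 370\right) = \left(- \frac{1}{2}\right) 9 \cdot 10 - -372 = -45 + 372 = 327$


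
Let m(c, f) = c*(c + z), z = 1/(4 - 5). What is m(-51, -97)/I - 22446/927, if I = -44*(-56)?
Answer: -1468015/63448 ≈ -23.137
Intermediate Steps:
z = -1 (z = 1/(-1) = -1)
m(c, f) = c*(-1 + c) (m(c, f) = c*(c - 1) = c*(-1 + c))
I = 2464
m(-51, -97)/I - 22446/927 = -51*(-1 - 51)/2464 - 22446/927 = -51*(-52)*(1/2464) - 22446*1/927 = 2652*(1/2464) - 2494/103 = 663/616 - 2494/103 = -1468015/63448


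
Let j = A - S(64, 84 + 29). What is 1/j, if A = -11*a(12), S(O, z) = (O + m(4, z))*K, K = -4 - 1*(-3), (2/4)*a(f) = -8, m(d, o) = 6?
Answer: 1/246 ≈ 0.0040650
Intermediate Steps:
a(f) = -16 (a(f) = 2*(-8) = -16)
K = -1 (K = -4 + 3 = -1)
S(O, z) = -6 - O (S(O, z) = (O + 6)*(-1) = (6 + O)*(-1) = -6 - O)
A = 176 (A = -11*(-16) = 176)
j = 246 (j = 176 - (-6 - 1*64) = 176 - (-6 - 64) = 176 - 1*(-70) = 176 + 70 = 246)
1/j = 1/246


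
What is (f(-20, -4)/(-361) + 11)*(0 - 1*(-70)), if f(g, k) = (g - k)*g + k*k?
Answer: 254450/361 ≈ 704.85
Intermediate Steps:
f(g, k) = k² + g*(g - k) (f(g, k) = g*(g - k) + k² = k² + g*(g - k))
(f(-20, -4)/(-361) + 11)*(0 - 1*(-70)) = (((-20)² + (-4)² - 1*(-20)*(-4))/(-361) + 11)*(0 - 1*(-70)) = ((400 + 16 - 80)*(-1/361) + 11)*(0 + 70) = (336*(-1/361) + 11)*70 = (-336/361 + 11)*70 = (3635/361)*70 = 254450/361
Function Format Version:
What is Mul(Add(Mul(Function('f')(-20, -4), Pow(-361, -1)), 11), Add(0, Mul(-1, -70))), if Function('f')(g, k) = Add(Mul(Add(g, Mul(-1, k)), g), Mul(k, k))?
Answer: Rational(254450, 361) ≈ 704.85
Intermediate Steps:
Function('f')(g, k) = Add(Pow(k, 2), Mul(g, Add(g, Mul(-1, k)))) (Function('f')(g, k) = Add(Mul(g, Add(g, Mul(-1, k))), Pow(k, 2)) = Add(Pow(k, 2), Mul(g, Add(g, Mul(-1, k)))))
Mul(Add(Mul(Function('f')(-20, -4), Pow(-361, -1)), 11), Add(0, Mul(-1, -70))) = Mul(Add(Mul(Add(Pow(-20, 2), Pow(-4, 2), Mul(-1, -20, -4)), Pow(-361, -1)), 11), Add(0, Mul(-1, -70))) = Mul(Add(Mul(Add(400, 16, -80), Rational(-1, 361)), 11), Add(0, 70)) = Mul(Add(Mul(336, Rational(-1, 361)), 11), 70) = Mul(Add(Rational(-336, 361), 11), 70) = Mul(Rational(3635, 361), 70) = Rational(254450, 361)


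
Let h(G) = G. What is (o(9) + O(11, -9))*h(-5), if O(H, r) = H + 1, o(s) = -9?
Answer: -15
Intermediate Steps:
O(H, r) = 1 + H
(o(9) + O(11, -9))*h(-5) = (-9 + (1 + 11))*(-5) = (-9 + 12)*(-5) = 3*(-5) = -15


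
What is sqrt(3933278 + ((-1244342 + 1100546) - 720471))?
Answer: sqrt(3069011) ≈ 1751.9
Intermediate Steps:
sqrt(3933278 + ((-1244342 + 1100546) - 720471)) = sqrt(3933278 + (-143796 - 720471)) = sqrt(3933278 - 864267) = sqrt(3069011)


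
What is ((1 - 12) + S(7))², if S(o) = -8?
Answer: 361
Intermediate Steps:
((1 - 12) + S(7))² = ((1 - 12) - 8)² = (-11 - 8)² = (-19)² = 361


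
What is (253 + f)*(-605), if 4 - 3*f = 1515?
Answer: 454960/3 ≈ 1.5165e+5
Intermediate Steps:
f = -1511/3 (f = 4/3 - ⅓*1515 = 4/3 - 505 = -1511/3 ≈ -503.67)
(253 + f)*(-605) = (253 - 1511/3)*(-605) = -752/3*(-605) = 454960/3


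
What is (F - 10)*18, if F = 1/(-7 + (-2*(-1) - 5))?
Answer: -909/5 ≈ -181.80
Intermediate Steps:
F = -⅒ (F = 1/(-7 + (2 - 5)) = 1/(-7 - 3) = 1/(-10) = -⅒ ≈ -0.10000)
(F - 10)*18 = (-⅒ - 10)*18 = -101/10*18 = -909/5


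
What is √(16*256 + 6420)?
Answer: 2*√2629 ≈ 102.55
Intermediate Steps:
√(16*256 + 6420) = √(4096 + 6420) = √10516 = 2*√2629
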